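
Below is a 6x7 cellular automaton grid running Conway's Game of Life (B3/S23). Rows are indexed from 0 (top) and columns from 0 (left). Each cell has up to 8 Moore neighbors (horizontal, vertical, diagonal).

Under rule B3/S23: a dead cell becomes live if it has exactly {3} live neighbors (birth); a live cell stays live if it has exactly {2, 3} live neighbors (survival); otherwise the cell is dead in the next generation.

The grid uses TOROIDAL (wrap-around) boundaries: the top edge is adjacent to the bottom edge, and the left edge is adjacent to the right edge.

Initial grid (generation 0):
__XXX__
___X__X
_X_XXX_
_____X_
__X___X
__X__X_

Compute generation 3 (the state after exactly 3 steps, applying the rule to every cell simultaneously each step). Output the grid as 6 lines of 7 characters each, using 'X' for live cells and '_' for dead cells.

Answer: X____X_
X_____X
X___XXX
X__XX__
X__X___
___X___

Derivation:
Simulating step by step:
Generation 0 (given above): 14 live cells
Generation 1: 17 live cells
__X_XX_
_______
__XX_XX
__XX_XX
_____XX
_XX_XX_
Generation 2: 17 live cells
_XX_XX_
__X___X
__XX_XX
X_XX___
XX_____
_XX____
Generation 3: 14 live cells
(generation 3 grid is the final answer)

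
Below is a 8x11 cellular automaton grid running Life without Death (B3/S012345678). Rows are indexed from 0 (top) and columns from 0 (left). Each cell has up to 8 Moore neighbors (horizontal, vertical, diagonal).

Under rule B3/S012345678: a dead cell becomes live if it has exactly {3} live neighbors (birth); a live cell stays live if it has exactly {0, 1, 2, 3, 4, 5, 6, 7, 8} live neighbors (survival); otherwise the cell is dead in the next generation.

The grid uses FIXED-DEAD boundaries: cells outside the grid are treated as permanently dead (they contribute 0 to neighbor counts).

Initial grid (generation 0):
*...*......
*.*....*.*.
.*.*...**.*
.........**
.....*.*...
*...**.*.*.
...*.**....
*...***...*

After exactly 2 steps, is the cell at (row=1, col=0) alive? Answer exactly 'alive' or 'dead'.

Simulating step by step:
Generation 0 (given above): 28 live cells
Generation 1: 38 live cells
**..*......
*.**...*.*.
.***...**.*
......**.**
....**.*.**
*...**.***.
...*.***...
*...***...*
Generation 2: 49 live cells
*****......
*.***..*.*.
.***...**.*
..******.**
....**.*.**
*..***.****
...*.***.*.
*...****..*

Cell (1,0) at generation 2: 1 -> alive

Answer: alive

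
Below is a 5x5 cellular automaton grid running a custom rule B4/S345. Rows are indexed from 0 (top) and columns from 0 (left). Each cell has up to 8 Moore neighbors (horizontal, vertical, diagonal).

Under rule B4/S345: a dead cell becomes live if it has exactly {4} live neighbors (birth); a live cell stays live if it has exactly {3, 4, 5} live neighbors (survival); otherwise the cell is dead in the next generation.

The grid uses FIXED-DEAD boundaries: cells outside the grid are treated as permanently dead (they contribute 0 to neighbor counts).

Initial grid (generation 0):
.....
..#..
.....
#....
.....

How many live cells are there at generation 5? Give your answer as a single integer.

Answer: 0

Derivation:
Simulating step by step:
Generation 0 (given above): 2 live cells
Generation 1: 0 live cells
.....
.....
.....
.....
.....
Generation 2: 0 live cells
.....
.....
.....
.....
.....
Generation 3: 0 live cells
.....
.....
.....
.....
.....
Generation 4: 0 live cells
.....
.....
.....
.....
.....
Generation 5: 0 live cells
.....
.....
.....
.....
.....
Population at generation 5: 0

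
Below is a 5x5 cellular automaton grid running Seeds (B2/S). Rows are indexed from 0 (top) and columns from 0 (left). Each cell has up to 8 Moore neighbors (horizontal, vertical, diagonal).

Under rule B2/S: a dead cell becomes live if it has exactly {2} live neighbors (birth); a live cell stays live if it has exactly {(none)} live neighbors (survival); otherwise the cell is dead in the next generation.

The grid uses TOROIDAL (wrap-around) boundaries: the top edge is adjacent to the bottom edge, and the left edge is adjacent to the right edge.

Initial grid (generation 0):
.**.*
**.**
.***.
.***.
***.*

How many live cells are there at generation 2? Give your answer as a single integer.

Simulating step by step:
Generation 0 (given above): 17 live cells
Generation 1: 0 live cells
.....
.....
.....
.....
.....
Generation 2: 0 live cells
.....
.....
.....
.....
.....
Population at generation 2: 0

Answer: 0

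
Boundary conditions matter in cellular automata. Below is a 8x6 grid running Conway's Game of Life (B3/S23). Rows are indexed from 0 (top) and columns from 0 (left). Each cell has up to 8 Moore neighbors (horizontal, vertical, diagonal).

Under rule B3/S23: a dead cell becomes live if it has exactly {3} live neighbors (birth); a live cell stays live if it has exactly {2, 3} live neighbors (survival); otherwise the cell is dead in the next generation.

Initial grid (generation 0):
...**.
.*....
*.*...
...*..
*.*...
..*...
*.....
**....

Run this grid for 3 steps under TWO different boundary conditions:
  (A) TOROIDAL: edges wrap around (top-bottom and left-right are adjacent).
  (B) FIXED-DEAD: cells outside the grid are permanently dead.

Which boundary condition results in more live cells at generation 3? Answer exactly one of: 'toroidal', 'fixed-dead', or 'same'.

Answer: toroidal

Derivation:
Under TOROIDAL boundary, generation 3:
..**..
....*.
......
......
.*....
......
.....*
.**..*
Population = 8

Under FIXED-DEAD boundary, generation 3:
..*...
..*...
......
......
.*....
......
......
**....
Population = 5

Comparison: toroidal=8, fixed-dead=5 -> toroidal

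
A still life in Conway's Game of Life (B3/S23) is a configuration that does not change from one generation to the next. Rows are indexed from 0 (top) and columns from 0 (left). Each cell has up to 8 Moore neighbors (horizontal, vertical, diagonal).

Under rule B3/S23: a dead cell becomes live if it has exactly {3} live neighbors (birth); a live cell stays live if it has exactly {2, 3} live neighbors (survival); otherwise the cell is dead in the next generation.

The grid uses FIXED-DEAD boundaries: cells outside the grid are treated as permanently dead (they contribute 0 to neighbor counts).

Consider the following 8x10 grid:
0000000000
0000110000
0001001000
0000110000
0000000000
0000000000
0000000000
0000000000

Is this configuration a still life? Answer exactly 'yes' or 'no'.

Answer: yes

Derivation:
Compute generation 1 and compare to generation 0 (given above):
Generation 1:
0000000000
0000110000
0001001000
0000110000
0000000000
0000000000
0000000000
0000000000
The grids are IDENTICAL -> still life.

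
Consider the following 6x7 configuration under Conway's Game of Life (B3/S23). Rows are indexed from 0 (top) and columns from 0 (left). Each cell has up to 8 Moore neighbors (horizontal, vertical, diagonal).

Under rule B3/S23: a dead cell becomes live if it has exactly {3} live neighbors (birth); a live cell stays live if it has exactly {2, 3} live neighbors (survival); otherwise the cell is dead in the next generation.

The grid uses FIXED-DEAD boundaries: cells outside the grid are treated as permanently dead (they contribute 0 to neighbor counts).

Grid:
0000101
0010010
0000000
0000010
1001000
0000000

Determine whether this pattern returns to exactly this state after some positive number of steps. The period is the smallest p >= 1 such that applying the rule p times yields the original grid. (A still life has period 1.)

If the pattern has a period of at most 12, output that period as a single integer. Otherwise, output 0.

Simulating and comparing each generation to the original:
Gen 0 (original, given above): 7 live cells
Gen 1: 2 live cells, differs from original
Gen 2: 0 live cells, differs from original
Gen 3: 0 live cells, differs from original
Gen 4: 0 live cells, differs from original
Gen 5: 0 live cells, differs from original
Gen 6: 0 live cells, differs from original
Gen 7: 0 live cells, differs from original
Gen 8: 0 live cells, differs from original
Gen 9: 0 live cells, differs from original
Gen 10: 0 live cells, differs from original
Gen 11: 0 live cells, differs from original
Gen 12: 0 live cells, differs from original
No period found within 12 steps.

Answer: 0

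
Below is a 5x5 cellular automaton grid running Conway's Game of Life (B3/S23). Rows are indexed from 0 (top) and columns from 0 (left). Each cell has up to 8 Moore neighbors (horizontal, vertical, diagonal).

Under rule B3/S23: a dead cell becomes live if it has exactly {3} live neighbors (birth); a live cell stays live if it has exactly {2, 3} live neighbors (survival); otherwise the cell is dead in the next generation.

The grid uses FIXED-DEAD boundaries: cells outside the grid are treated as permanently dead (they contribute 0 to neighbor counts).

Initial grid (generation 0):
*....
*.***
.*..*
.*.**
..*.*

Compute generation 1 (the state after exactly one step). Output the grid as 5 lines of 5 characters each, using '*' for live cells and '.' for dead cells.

Answer: .*.*.
*.***
**...
.*..*
..*.*

Derivation:
Simulating step by step:
Generation 0 (given above): 12 live cells
Generation 1: 12 live cells
(generation 1 grid is the final answer)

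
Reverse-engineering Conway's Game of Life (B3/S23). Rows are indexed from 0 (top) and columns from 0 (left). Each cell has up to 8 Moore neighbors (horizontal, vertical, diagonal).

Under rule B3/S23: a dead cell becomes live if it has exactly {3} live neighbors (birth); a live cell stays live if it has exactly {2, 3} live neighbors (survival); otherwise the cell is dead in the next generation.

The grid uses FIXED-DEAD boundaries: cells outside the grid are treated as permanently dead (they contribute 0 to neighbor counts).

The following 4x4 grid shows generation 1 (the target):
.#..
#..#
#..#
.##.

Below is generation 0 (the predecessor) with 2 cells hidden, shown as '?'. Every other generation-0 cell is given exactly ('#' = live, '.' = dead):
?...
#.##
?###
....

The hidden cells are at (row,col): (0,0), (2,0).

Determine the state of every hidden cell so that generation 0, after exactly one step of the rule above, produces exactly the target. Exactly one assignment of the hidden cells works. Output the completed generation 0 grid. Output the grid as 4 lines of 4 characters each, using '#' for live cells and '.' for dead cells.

Hidden generation-0 cells (in order): (0,0), (2,0).
A hidden cell only influences target cells in its own 3x3 neighborhood. Try each of the 2^2 = 4 assignments, step the completed generation 0 forward once under B3/S23, and compare with the target:
  (0,0)=. (2,0)=. -> step gives (0,1)='.' but target has '#' -> reject
  (0,0)=. (2,0)=# -> step gives (0,1)='.' but target has '#' -> reject
  (0,0)=# (2,0)=. -> step gives (2,0)='.' but target has '#' -> reject
  (0,0)=# (2,0)=# -> step reproduces the target at every cell -> ACCEPT
Unique solution: (0,0)=live, (2,0)=live.
Check: live-neighbor counts of every cell in the completed generation 0:
1322
3643
2443
2332
Applying B3/S23 to generation 0 with these counts gives:
.#..
#..#
#..#
.##.
which matches the target exactly.

Answer: #...
#.##
####
....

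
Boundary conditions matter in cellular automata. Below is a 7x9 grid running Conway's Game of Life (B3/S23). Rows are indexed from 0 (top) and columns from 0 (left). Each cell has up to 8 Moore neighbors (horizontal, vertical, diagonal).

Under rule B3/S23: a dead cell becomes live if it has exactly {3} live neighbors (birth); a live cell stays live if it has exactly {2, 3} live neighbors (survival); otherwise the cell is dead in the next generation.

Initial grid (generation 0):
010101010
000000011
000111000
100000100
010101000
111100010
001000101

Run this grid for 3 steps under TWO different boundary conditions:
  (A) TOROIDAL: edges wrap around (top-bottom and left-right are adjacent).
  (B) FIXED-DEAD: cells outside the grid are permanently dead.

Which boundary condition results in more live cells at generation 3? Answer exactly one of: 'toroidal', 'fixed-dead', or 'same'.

Under TOROIDAL boundary, generation 3:
000000100
000101101
000100001
000000001
110000001
110000101
001110110
Population = 20

Under FIXED-DEAD boundary, generation 3:
000000000
000000010
000000000
000000000
000000110
000100000
000101110
Population = 8

Comparison: toroidal=20, fixed-dead=8 -> toroidal

Answer: toroidal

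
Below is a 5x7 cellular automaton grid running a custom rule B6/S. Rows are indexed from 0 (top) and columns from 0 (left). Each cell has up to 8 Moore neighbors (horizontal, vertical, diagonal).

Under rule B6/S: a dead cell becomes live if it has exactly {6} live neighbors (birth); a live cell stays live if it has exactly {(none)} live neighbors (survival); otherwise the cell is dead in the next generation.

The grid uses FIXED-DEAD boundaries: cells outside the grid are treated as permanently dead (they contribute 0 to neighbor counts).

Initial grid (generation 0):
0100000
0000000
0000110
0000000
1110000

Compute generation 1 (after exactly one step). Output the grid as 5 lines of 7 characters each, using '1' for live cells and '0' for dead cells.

Simulating step by step:
Generation 0 (given above): 6 live cells
Generation 1: 0 live cells
(generation 1 grid is the final answer)

Answer: 0000000
0000000
0000000
0000000
0000000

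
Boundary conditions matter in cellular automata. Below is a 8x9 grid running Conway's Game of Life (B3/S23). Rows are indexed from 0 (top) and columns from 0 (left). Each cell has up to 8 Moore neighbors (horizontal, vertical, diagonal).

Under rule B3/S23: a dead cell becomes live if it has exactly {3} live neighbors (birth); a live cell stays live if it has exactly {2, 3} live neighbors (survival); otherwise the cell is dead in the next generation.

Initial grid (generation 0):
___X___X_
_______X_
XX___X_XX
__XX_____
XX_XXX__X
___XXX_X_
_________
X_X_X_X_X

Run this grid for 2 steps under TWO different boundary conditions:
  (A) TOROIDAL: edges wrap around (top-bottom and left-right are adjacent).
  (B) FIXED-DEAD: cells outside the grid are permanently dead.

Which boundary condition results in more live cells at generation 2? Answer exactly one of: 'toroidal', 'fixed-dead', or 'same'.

Answer: toroidal

Derivation:
Under TOROIDAL boundary, generation 2:
______X__
X_X______
XXX__X___
____X____
_X_X_____
__X_X____
__XXXX___
_________
Population = 16

Under FIXED-DEAD boundary, generation 2:
_________
______XXX
__X__X___
_X__X___X
___X_____
__X_X____
_____XXX_
_________
Population = 14

Comparison: toroidal=16, fixed-dead=14 -> toroidal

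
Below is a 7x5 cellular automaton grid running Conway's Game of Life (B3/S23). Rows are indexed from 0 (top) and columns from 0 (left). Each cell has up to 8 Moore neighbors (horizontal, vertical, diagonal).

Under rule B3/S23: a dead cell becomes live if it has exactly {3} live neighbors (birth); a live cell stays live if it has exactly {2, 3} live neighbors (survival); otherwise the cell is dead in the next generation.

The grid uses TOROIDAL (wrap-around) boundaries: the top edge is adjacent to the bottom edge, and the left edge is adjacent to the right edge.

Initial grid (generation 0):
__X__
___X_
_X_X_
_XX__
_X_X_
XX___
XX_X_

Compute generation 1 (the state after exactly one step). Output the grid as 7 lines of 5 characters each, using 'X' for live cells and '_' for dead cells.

Answer: _XXXX
___X_
_X_X_
XX_X_
_____
_____
X___X

Derivation:
Simulating step by step:
Generation 0 (given above): 13 live cells
Generation 1: 12 live cells
(generation 1 grid is the final answer)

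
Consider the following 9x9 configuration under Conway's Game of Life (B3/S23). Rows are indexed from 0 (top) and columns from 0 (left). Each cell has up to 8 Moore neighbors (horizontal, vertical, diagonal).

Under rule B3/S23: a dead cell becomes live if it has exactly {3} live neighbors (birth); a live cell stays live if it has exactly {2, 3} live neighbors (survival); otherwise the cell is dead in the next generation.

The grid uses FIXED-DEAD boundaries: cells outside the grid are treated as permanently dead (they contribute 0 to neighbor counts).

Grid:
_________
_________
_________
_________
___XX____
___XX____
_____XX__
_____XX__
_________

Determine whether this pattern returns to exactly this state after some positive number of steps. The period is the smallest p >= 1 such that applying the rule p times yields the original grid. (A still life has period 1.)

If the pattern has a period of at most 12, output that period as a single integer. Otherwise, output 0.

Answer: 2

Derivation:
Simulating and comparing each generation to the original:
Gen 0 (original, given above): 8 live cells
Gen 1: 6 live cells, differs from original
Gen 2: 8 live cells, MATCHES original -> period = 2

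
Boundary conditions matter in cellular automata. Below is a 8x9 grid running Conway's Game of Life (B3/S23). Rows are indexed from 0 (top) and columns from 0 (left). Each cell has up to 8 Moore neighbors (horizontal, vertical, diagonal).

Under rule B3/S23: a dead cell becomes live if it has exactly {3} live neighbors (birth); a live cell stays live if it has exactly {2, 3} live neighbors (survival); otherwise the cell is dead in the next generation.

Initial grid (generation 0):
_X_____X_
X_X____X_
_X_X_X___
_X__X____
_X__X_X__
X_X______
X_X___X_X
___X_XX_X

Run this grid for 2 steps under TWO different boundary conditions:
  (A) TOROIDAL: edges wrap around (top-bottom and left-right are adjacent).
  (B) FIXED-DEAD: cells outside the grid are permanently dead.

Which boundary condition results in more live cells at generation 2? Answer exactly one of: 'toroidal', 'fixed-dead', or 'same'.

Under TOROIDAL boundary, generation 2:
___X_X___
_______X_
____XX___
_____X__X
_____XX__
_____X_X_
_________
____XX___
Population = 13

Under FIXED-DEAD boundary, generation 2:
_X_______
X_XX_____
____XX___
_____X___
_____XX__
X____X___
_XXX___X_
____XXX__
Population = 18

Comparison: toroidal=13, fixed-dead=18 -> fixed-dead

Answer: fixed-dead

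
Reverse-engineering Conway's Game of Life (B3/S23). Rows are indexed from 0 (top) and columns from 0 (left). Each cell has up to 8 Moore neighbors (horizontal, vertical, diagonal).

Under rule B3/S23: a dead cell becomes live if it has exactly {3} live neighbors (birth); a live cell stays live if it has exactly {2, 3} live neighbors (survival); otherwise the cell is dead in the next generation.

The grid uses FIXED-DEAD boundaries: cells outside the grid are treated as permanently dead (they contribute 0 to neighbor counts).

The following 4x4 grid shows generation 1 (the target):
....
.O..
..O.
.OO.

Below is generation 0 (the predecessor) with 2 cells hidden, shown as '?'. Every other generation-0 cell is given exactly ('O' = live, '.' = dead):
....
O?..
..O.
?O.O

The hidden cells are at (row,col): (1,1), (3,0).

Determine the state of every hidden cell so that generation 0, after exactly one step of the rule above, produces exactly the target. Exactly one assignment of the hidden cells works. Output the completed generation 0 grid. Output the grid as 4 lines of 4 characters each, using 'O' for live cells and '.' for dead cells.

Hidden generation-0 cells (in order): (1,1), (3,0).
A hidden cell only influences target cells in its own 3x3 neighborhood. Try each of the 2^2 = 4 assignments, step the completed generation 0 forward once under B3/S23, and compare with the target:
  (1,1)=. (3,0)=. -> step gives (1,1)='.' but target has 'O' -> reject
  (1,1)=. (3,0)=O -> step gives (1,1)='.' but target has 'O' -> reject
  (1,1)=O (3,0)=. -> step gives (2,0)='O' but target has '.' -> reject
  (1,1)=O (3,0)=O -> step reproduces the target at every cell -> ACCEPT
Unique solution: (1,1)=live, (3,0)=live.
Check: live-neighbor counts of every cell in the completed generation 0:
2210
1221
4532
1231
Applying B3/S23 to generation 0 with these counts gives:
....
.O..
..O.
.OO.
which matches the target exactly.

Answer: ....
OO..
..O.
OO.O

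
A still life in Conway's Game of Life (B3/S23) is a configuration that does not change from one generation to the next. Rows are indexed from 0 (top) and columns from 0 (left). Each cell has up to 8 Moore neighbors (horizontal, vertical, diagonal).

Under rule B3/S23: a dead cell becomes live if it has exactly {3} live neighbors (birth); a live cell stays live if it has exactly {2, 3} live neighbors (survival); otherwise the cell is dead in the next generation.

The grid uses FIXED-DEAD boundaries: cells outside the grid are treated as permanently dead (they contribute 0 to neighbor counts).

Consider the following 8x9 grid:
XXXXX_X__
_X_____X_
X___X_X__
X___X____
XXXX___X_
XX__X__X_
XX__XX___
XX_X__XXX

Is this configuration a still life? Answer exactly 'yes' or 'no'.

Compute generation 1 and compare to generation 0 (given above):
Generation 1:
XXXX_____
____X_XX_
XX___X___
X_X_XX___
__XXX____
____XXX__
___XXX__X
XXX_XXXX_
Cell (0,4) differs: gen0=1 vs gen1=0 -> NOT a still life.

Answer: no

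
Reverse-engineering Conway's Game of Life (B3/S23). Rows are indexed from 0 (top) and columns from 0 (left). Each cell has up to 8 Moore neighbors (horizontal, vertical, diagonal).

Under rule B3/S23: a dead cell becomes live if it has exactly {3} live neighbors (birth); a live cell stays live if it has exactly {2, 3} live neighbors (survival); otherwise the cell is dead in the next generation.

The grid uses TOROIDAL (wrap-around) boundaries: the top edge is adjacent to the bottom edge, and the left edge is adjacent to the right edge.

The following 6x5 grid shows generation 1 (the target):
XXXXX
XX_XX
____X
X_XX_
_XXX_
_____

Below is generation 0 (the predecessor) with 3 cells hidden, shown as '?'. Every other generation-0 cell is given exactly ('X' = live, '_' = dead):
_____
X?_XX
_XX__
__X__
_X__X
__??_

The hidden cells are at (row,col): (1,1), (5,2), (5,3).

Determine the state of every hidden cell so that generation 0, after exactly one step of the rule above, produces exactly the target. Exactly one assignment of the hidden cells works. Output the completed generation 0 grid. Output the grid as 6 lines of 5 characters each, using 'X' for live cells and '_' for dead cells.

Answer: _____
XX_XX
_XX__
__X__
_X__X
__X__

Derivation:
Hidden generation-0 cells (in order): (1,1), (5,2), (5,3).
A hidden cell only influences target cells in its own 3x3 neighborhood. Try each of the 2^3 = 8 assignments, step the completed generation 0 forward once under B3/S23, and compare with the target:
  (1,1)=_ (5,2)=_ (5,3)=_ -> step gives (0,0)='_' but target has 'X' -> reject
  (1,1)=_ (5,2)=_ (5,3)=X -> step gives (0,0)='_' but target has 'X' -> reject
  (1,1)=_ (5,2)=X (5,3)=_ -> step gives (0,0)='_' but target has 'X' -> reject
  (1,1)=_ (5,2)=X (5,3)=X -> step gives (0,0)='_' but target has 'X' -> reject
  (1,1)=X (5,2)=_ (5,3)=_ -> step gives (0,1)='_' but target has 'X' -> reject
  (1,1)=X (5,2)=_ (5,3)=X -> step gives (0,1)='_' but target has 'X' -> reject
  (1,1)=X (5,2)=X (5,3)=_ -> step reproduces the target at every cell -> ACCEPT
  (1,1)=X (5,2)=X (5,3)=X -> step gives (0,2)='_' but target has 'X' -> reject
Unique solution: (1,1)=live, (5,2)=live, (5,3)=dead.
Check: live-neighbor counts of every cell in the completed generation 0:
33333
33422
44443
34331
22330
22121
Applying B3/S23 to generation 0 with these counts gives:
XXXXX
XX_XX
____X
X_XX_
_XXX_
_____
which matches the target exactly.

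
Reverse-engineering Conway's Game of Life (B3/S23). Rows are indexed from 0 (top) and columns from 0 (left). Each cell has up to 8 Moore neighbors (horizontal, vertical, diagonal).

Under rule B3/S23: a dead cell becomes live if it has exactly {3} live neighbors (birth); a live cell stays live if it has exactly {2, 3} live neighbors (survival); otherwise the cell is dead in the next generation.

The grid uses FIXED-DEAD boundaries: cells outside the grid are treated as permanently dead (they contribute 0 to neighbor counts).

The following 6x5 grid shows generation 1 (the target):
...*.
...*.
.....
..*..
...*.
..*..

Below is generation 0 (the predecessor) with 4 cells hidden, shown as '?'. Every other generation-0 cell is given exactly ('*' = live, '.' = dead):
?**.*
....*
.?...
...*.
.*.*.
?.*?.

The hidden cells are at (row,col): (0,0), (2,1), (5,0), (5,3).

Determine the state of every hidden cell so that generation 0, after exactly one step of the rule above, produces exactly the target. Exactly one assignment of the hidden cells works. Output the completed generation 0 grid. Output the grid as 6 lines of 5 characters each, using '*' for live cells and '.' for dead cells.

Answer: .**.*
....*
.....
...*.
.*.*.
..*..

Derivation:
Hidden generation-0 cells (in order): (0,0), (2,1), (5,0), (5,3).
A hidden cell only influences target cells in its own 3x3 neighborhood. Try each of the 2^4 = 16 assignments, step the completed generation 0 forward once under B3/S23, and compare with the target:
  (0,0)=. (2,1)=. (5,0)=. (5,3)=. -> step reproduces the target at every cell -> ACCEPT
  (0,0)=. (2,1)=. (5,0)=. (5,3)=* -> step gives (4,4)='*' but target has '.' -> reject
  (0,0)=. (2,1)=. (5,0)=* (5,3)=. -> step gives (4,1)='*' but target has '.' -> reject
  (0,0)=. (2,1)=. (5,0)=* (5,3)=* -> step gives (4,1)='*' but target has '.' -> reject
  (0,0)=. (2,1)=* (5,0)=. (5,3)=. -> step gives (1,1)='*' but target has '.' -> reject
  (0,0)=. (2,1)=* (5,0)=. (5,3)=* -> step gives (1,1)='*' but target has '.' -> reject
  (0,0)=. (2,1)=* (5,0)=* (5,3)=. -> step gives (1,1)='*' but target has '.' -> reject
  (0,0)=. (2,1)=* (5,0)=* (5,3)=* -> step gives (1,1)='*' but target has '.' -> reject
  (0,0)=* (2,1)=. (5,0)=. (5,3)=. -> step gives (0,1)='*' but target has '.' -> reject
  (0,0)=* (2,1)=. (5,0)=. (5,3)=* -> step gives (0,1)='*' but target has '.' -> reject
  (0,0)=* (2,1)=. (5,0)=* (5,3)=. -> step gives (0,1)='*' but target has '.' -> reject
  (0,0)=* (2,1)=. (5,0)=* (5,3)=* -> step gives (0,1)='*' but target has '.' -> reject
  (0,0)=* (2,1)=* (5,0)=. (5,3)=. -> step gives (0,1)='*' but target has '.' -> reject
  (0,0)=* (2,1)=* (5,0)=. (5,3)=* -> step gives (0,1)='*' but target has '.' -> reject
  (0,0)=* (2,1)=* (5,0)=* (5,3)=. -> step gives (0,1)='*' but target has '.' -> reject
  (0,0)=* (2,1)=* (5,0)=* (5,3)=* -> step gives (0,1)='*' but target has '.' -> reject
Unique solution: (0,0)=dead, (2,1)=dead, (5,0)=dead, (5,3)=dead.
Check: live-neighbor counts of every cell in the completed generation 0:
11131
12231
00122
11312
11422
12221
Applying B3/S23 to generation 0 with these counts gives:
...*.
...*.
.....
..*..
...*.
..*..
which matches the target exactly.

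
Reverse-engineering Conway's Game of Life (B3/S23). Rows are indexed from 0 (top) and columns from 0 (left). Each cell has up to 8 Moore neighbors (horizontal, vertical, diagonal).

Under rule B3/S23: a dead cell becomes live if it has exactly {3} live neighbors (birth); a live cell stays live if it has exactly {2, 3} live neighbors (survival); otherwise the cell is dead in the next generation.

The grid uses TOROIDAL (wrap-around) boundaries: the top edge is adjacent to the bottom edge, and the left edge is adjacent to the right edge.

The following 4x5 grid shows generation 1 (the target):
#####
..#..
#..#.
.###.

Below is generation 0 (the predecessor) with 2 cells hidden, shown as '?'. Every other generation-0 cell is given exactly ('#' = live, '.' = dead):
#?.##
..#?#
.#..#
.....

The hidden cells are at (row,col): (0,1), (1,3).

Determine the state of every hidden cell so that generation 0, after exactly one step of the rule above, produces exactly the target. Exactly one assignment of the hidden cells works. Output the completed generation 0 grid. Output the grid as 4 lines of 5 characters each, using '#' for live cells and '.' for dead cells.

Hidden generation-0 cells (in order): (0,1), (1,3).
A hidden cell only influences target cells in its own 3x3 neighborhood. Try each of the 2^2 = 4 assignments, step the completed generation 0 forward once under B3/S23, and compare with the target:
  (0,1)=. (1,3)=. -> step gives (0,1)='.' but target has '#' -> reject
  (0,1)=. (1,3)=# -> step gives (0,1)='.' but target has '#' -> reject
  (0,1)=# (1,3)=. -> step reproduces the target at every cell -> ACCEPT
  (0,1)=# (1,3)=# -> step gives (0,2)='.' but target has '#' -> reject
Unique solution: (0,1)=live, (1,3)=dead.
Check: live-neighbor counts of every cell in the completed generation 0:
32333
64354
31231
53334
Applying B3/S23 to generation 0 with these counts gives:
#####
..#..
#..#.
.###.
which matches the target exactly.

Answer: ##.##
..#.#
.#..#
.....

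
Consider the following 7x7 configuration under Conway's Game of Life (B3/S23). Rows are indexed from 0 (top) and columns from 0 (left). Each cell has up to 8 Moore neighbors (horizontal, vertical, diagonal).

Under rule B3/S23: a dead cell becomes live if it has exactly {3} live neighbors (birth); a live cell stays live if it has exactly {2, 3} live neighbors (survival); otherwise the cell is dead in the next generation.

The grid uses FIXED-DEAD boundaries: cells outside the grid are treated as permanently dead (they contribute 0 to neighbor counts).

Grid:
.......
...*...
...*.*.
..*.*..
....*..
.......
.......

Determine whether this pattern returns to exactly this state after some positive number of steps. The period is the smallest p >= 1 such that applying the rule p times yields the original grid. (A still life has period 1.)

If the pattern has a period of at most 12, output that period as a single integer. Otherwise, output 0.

Simulating and comparing each generation to the original:
Gen 0 (original, given above): 6 live cells
Gen 1: 6 live cells, differs from original
Gen 2: 6 live cells, MATCHES original -> period = 2

Answer: 2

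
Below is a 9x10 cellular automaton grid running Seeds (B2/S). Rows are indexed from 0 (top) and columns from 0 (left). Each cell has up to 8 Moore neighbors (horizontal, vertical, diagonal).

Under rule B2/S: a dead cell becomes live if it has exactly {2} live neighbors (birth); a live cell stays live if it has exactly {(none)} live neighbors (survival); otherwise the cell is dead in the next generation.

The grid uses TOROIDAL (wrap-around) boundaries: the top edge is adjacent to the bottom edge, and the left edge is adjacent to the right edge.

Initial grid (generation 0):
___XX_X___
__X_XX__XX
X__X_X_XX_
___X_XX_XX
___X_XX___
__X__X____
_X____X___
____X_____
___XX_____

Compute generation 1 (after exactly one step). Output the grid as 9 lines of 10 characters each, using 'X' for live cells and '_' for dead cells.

Answer: _______XXX
XX________
_X________
X_________
________XX
_X_X___X__
__XXX_____
__X_______
__X_______

Derivation:
Simulating step by step:
Generation 0 (given above): 28 live cells
Generation 1: 17 live cells
(generation 1 grid is the final answer)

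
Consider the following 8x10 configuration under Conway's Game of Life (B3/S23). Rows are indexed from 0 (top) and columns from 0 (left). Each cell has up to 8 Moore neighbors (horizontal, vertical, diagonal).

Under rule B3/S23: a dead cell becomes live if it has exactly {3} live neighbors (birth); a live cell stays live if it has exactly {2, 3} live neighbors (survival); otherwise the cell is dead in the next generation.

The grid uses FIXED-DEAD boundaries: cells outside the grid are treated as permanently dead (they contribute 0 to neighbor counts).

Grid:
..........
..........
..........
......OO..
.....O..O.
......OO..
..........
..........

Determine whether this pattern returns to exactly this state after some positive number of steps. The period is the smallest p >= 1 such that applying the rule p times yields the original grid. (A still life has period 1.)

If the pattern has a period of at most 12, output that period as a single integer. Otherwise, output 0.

Simulating and comparing each generation to the original:
Gen 0 (original, given above): 6 live cells
Gen 1: 6 live cells, MATCHES original -> period = 1

Answer: 1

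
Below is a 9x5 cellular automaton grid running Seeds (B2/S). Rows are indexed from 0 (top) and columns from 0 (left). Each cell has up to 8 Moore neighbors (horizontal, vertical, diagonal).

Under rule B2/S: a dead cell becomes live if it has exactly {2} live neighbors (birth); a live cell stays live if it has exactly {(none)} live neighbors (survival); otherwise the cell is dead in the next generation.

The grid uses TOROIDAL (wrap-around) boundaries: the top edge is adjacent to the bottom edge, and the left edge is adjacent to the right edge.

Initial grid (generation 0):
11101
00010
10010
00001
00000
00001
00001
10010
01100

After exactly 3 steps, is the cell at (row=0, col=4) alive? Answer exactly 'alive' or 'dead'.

Answer: dead

Derivation:
Simulating step by step:
Generation 0 (given above): 14 live cells
Generation 1: 8 live cells
00000
00000
00100
10010
10011
10010
00000
00000
00000
Generation 2: 6 live cells
00000
00000
01011
00000
00000
01100
00001
00000
00000
Generation 3: 18 live cells
00000
10111
10100
10111
01100
10010
11110
00000
00000

Cell (0,4) at generation 3: 0 -> dead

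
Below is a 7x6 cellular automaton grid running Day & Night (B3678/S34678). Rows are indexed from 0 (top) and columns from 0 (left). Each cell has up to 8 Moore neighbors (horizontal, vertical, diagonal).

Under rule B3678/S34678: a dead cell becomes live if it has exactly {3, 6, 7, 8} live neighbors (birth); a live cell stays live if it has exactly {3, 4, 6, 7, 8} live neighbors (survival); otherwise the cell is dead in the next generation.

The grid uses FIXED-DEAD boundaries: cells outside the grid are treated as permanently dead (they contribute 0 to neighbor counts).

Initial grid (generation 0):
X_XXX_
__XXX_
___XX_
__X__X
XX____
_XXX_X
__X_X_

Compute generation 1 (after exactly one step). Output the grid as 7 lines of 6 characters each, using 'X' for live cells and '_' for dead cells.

Answer: _XX_X_
_XXX_X
____XX
_X_XX_
_X_XX_
XXXXX_
_XX___

Derivation:
Simulating step by step:
Generation 0 (given above): 19 live cells
Generation 1: 22 live cells
(generation 1 grid is the final answer)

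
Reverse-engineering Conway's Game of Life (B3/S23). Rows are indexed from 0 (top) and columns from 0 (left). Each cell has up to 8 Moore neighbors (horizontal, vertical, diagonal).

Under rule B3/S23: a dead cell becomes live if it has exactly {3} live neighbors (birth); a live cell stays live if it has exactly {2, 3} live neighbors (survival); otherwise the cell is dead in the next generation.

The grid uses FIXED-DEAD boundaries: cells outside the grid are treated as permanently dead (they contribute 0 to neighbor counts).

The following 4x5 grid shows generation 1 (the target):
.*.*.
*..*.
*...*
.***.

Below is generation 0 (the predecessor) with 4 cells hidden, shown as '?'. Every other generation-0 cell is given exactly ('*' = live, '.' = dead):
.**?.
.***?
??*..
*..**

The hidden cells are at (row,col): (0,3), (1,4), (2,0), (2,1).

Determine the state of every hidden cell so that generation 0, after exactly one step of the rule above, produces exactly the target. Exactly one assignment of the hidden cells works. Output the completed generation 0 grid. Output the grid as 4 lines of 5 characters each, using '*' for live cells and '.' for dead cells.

Answer: .**..
.***.
.**..
*..**

Derivation:
Hidden generation-0 cells (in order): (0,3), (1,4), (2,0), (2,1).
A hidden cell only influences target cells in its own 3x3 neighborhood. Try each of the 2^4 = 16 assignments, step the completed generation 0 forward once under B3/S23, and compare with the target:
  (0,3)=. (1,4)=. (2,0)=. (2,1)=. -> step gives (1,0)='.' but target has '*' -> reject
  (0,3)=. (1,4)=. (2,0)=. (2,1)=* -> step reproduces the target at every cell -> ACCEPT
  (0,3)=. (1,4)=. (2,0)=* (2,1)=. -> step gives (3,2)='.' but target has '*' -> reject
  (0,3)=. (1,4)=. (2,0)=* (2,1)=* -> step gives (1,0)='.' but target has '*' -> reject
  (0,3)=. (1,4)=* (2,0)=. (2,1)=. -> step gives (0,3)='.' but target has '*' -> reject
  (0,3)=. (1,4)=* (2,0)=. (2,1)=* -> step gives (0,3)='.' but target has '*' -> reject
  (0,3)=. (1,4)=* (2,0)=* (2,1)=. -> step gives (0,3)='.' but target has '*' -> reject
  (0,3)=. (1,4)=* (2,0)=* (2,1)=* -> step gives (0,3)='.' but target has '*' -> reject
  (0,3)=* (1,4)=. (2,0)=. (2,1)=. -> step gives (1,0)='.' but target has '*' -> reject
  (0,3)=* (1,4)=. (2,0)=. (2,1)=* -> step gives (1,3)='.' but target has '*' -> reject
  (0,3)=* (1,4)=. (2,0)=* (2,1)=. -> step gives (1,3)='.' but target has '*' -> reject
  (0,3)=* (1,4)=. (2,0)=* (2,1)=* -> step gives (1,0)='.' but target has '*' -> reject
  (0,3)=* (1,4)=* (2,0)=. (2,1)=. -> step gives (0,3)='.' but target has '*' -> reject
  (0,3)=* (1,4)=* (2,0)=. (2,1)=* -> step gives (0,3)='.' but target has '*' -> reject
  (0,3)=* (1,4)=* (2,0)=* (2,1)=. -> step gives (0,3)='.' but target has '*' -> reject
  (0,3)=* (1,4)=* (2,0)=* (2,1)=* -> step gives (0,3)='.' but target has '*' -> reject
Unique solution: (0,3)=dead, (1,4)=dead, (2,0)=dead, (2,1)=live.
Check: live-neighbor counts of every cell in the completed generation 0:
23431
35631
34553
13321
Applying B3/S23 to generation 0 with these counts gives:
.*.*.
*..*.
*...*
.***.
which matches the target exactly.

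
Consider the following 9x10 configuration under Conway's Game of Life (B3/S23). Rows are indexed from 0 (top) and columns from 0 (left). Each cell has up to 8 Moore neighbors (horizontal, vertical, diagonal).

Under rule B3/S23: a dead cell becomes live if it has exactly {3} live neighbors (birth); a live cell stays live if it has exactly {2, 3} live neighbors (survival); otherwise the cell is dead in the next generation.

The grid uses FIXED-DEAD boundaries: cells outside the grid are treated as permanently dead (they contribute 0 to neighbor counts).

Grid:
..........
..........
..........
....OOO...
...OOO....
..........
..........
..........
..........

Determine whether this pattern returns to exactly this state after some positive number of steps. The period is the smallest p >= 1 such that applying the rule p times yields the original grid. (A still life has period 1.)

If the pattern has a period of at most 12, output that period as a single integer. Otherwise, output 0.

Simulating and comparing each generation to the original:
Gen 0 (original, given above): 6 live cells
Gen 1: 6 live cells, differs from original
Gen 2: 6 live cells, MATCHES original -> period = 2

Answer: 2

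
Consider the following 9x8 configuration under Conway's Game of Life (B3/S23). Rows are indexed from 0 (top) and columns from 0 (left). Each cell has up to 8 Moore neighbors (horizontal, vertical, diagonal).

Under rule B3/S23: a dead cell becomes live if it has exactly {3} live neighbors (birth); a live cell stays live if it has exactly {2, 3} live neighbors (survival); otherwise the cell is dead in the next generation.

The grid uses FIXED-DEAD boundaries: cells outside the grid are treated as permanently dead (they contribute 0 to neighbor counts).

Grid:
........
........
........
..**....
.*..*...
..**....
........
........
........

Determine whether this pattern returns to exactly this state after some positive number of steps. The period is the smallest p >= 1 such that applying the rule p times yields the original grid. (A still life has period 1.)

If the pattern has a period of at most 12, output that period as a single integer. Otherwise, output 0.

Answer: 1

Derivation:
Simulating and comparing each generation to the original:
Gen 0 (original, given above): 6 live cells
Gen 1: 6 live cells, MATCHES original -> period = 1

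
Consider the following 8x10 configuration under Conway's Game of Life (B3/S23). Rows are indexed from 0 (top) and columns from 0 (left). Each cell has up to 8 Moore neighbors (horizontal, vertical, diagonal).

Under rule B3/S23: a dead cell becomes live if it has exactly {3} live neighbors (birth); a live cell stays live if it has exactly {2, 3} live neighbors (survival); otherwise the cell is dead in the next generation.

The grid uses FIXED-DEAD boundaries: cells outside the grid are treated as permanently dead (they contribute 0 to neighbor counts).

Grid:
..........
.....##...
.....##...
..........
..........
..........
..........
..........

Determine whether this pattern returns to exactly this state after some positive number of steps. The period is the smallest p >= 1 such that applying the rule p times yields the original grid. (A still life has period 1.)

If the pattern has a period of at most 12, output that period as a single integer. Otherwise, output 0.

Simulating and comparing each generation to the original:
Gen 0 (original, given above): 4 live cells
Gen 1: 4 live cells, MATCHES original -> period = 1

Answer: 1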